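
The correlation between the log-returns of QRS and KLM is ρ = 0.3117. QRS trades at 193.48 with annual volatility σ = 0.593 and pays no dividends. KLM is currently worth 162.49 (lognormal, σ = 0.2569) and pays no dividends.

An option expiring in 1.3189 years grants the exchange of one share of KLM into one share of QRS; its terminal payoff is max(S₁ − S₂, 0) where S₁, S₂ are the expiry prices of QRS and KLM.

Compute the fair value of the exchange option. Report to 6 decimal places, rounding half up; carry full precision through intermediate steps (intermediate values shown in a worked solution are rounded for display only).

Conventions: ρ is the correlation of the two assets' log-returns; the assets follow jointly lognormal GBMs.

exchange price = 62.566210

σ_eff = √(σ₁² + σ₂² − 2ρσ₁σ₂) = √(0.593² + 0.2569² − 2·0.3117·0.593·0.2569) = 0.568046
d₁ = (ln(S₁/S₂) + (q₂ − q₁ + σ_eff²/2)T) / (σ_eff√T) = (ln(193.48/162.49) + (0.0 − 0.0 + 0.161338)·1.3189) / 0.652364 = 0.593759
d₂ = d₁ − σ_eff√T = 0.593759 − 0.652364 = -0.058605
N(d₁) = 0.723663,  N(d₂) = 0.476634
V = S₁·e^{−q₁T}·N(d₁) − S₂·e^{−q₂T}·N(d₂) = 140.014390 − 77.448180 = 62.566210
Key observation: pricing in KLM-units makes this a unit-strike call on the ratio S₁/S₂ — the risk-free rate cancels and cannot affect the value.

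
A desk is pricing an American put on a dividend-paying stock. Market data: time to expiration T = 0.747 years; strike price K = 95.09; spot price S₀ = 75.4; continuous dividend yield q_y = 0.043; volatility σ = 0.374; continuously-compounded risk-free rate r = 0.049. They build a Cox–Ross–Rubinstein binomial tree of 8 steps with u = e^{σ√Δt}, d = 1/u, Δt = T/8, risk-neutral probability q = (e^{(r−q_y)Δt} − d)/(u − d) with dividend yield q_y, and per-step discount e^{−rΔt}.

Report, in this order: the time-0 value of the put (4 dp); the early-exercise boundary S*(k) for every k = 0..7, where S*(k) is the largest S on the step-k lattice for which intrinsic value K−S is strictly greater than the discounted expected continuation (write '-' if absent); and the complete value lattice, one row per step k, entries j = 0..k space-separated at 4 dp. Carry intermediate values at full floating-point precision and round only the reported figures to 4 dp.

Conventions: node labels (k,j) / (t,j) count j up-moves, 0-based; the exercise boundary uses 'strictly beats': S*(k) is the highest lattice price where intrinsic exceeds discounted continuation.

Δt=0.09337, u=1.12107, d=0.89200, q=0.47391, disc=e^(-rΔt)=0.99544
k=8 terminal: V=max(K-S,0) → 64.8691 57.1084 47.3548 35.0964 19.6900 0.3273 0.0000 0.0000 0.0000
k=7: j=0 S=33.8797 intr=61.2103 cont=60.9120 V=61.2103[EX]; j=1 S=42.5800 intr=52.5100 cont=52.2465 V=52.5100[EX]; j=2 S=53.5146 intr=41.5754 cont=41.3558 V=41.5754[EX]; j=3 S=67.2571 intr=27.8329 cont=27.6683 V=27.8329[EX]; j=4 S=84.5287 intr=10.5613 cont=10.4659 V=10.5613[EX]; j=5 S=106.2357 intr=0.0000 cont=0.1714 V=0.1714[hold]; j=6 S=133.5171 intr=0.0000 cont=0.0000 V=0.0000[hold]; j=7 S=167.8042 intr=0.0000 cont=0.0000 V=0.0000[hold]  S*(7)=84.5287
k=6: j=0 S=37.9816 intr=57.1084 cont=56.8266 V=57.1084[EX]; j=1 S=47.7352 intr=47.3548 cont=47.1120 V=47.3548[EX]; j=2 S=59.9936 intr=35.0964 cont=34.9027 V=35.0964[EX]; j=3 S=75.4000 intr=19.6900 cont=19.5581 V=19.6900[EX]; j=4 S=94.7627 intr=0.3273 cont=5.6117 V=5.6117[hold]; j=5 S=119.0978 intr=0.0000 cont=0.0898 V=0.0898[hold]; j=6 S=149.6821 intr=0.0000 cont=0.0000 V=0.0000[hold]  S*(6)=75.4000
k=5: j=0 S=42.5800 intr=52.5100 cont=52.2465 V=52.5100[EX]; j=1 S=53.5146 intr=41.5754 cont=41.3558 V=41.5754[EX]; j=2 S=67.2571 intr=27.8329 cont=27.6683 V=27.8329[EX]; j=3 S=84.5287 intr=10.5613 cont=12.9588 V=12.9588[hold]; j=4 S=106.2357 intr=0.0000 cont=2.9811 V=2.9811[hold]; j=5 S=133.5171 intr=0.0000 cont=0.0470 V=0.0470[hold]  S*(5)=67.2571
k=4: j=0 S=47.7352 intr=47.3548 cont=47.1120 V=47.3548[EX]; j=1 S=59.9936 intr=35.0964 cont=34.9027 V=35.0964[EX]; j=2 S=75.4000 intr=19.6900 cont=20.6891 V=20.6891[hold]; j=3 S=94.7627 intr=0.3273 cont=8.1927 V=8.1927[hold]; j=4 S=119.0978 intr=0.0000 cont=1.5834 V=1.5834[hold]  S*(4)=59.9936
k=3: j=0 S=53.5146 intr=41.5754 cont=41.3558 V=41.5754[EX]; j=1 S=67.2571 intr=27.8329 cont=28.1396 V=28.1396[hold]; j=2 S=84.5287 intr=10.5613 cont=14.6996 V=14.6996[hold]; j=3 S=106.2357 intr=0.0000 cont=5.0374 V=5.0374[hold]  S*(3)=53.5146
k=2: j=0 S=59.9936 intr=35.0964 cont=35.0474 V=35.0964[EX]; j=1 S=75.4000 intr=19.6900 cont=21.6709 V=21.6709[hold]; j=2 S=94.7627 intr=0.3273 cont=10.0744 V=10.0744[hold]  S*(2)=59.9936
k=1: j=0 S=67.2571 intr=27.8329 cont=28.6028 V=28.6028[hold]; j=1 S=84.5287 intr=10.5613 cont=16.1014 V=16.1014[hold]  S*(1)=-
k=0: j=0 S=75.4000 intr=19.6900 cont=22.5748 V=22.5748[hold]  S*(0)=-

price = 22.5748
boundary = - - 59.9936 53.5146 59.9936 67.2571 75.4000 84.5287
tree:
22.5748
28.6028 16.1014
35.0964 21.6709 10.0744
41.5754 28.1396 14.6996 5.0374
47.3548 35.0964 20.6891 8.1927 1.5834
52.5100 41.5754 27.8329 12.9588 2.9811 0.0470
57.1084 47.3548 35.0964 19.6900 5.6117 0.0898 0.0000
61.2103 52.5100 41.5754 27.8329 10.5613 0.1714 0.0000 0.0000
64.8691 57.1084 47.3548 35.0964 19.6900 0.3273 0.0000 0.0000 0.0000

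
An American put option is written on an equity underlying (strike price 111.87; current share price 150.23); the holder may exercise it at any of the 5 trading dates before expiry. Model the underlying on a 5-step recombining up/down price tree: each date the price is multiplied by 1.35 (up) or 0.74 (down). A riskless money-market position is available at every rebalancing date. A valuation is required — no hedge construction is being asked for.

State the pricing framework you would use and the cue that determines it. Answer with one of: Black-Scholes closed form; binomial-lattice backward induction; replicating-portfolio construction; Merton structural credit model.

framework: binomial-lattice backward induction

Key observation: the put (strike 111.87 on spot 150.23) is American-style on a 5-step discrete price model, so the early-exercise decision at every node requires stepwise backward valuation — a closed form cannot price the exercise right.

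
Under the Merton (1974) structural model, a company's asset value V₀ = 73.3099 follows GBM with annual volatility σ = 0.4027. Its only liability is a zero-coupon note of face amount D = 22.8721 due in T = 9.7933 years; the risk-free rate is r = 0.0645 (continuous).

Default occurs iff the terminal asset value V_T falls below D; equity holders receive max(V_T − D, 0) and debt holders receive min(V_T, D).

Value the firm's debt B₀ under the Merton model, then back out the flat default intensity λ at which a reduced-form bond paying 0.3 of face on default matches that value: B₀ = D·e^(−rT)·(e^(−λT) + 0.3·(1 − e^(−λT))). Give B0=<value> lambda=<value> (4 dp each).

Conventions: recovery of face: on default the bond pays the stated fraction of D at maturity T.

Apply the equity-as-call identities (strike 22.8721, horizon 9.7933 years):
d₁ = [ln(V₀/D) + (r + σ²/2)T] / (σ√T)
   = [ln(73.3099/22.8721) + (0.0645 + 0.5·0.4027²)·9.7933] / (0.4027·√9.7933)
   = [1.164778 + 1.425744] / 1.260219 = 2.055612
d₂ = d₁ − σ√T = 2.055612 − 1.260219 = 0.795393
N(d₁) = 0.980090,  N(d₂) = 0.786807,  e^(−rT) = 0.531704
E₀ = V₀·N(d₁) − D·e^(−rT)·N(d₂)
   = 73.3099·0.980090 − 22.8721·0.531704·0.786807 = 62.281786
B₀ = V₀ − E₀ = 73.3099 − 62.281786 = 11.028114
e^(−λT) = (B₀·e^(rT)/D − 0.3)/(1 − 0.3) = (11.0281·1.880745/22.8721 − 0.3)/0.7 = 0.86689593
λ = −ln(0.86689593)/9.7933 = 0.014585

B0=11.0281 lambda=0.0146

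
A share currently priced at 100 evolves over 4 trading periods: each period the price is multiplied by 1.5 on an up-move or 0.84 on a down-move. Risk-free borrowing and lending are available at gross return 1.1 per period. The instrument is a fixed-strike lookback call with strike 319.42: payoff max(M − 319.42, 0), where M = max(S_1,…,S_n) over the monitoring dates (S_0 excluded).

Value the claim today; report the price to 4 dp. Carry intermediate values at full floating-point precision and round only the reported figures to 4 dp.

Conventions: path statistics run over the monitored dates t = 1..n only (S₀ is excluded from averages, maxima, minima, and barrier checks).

price = 3.5308

Risk-neutral up-probability p* = (R−d)/(u−d) = (1.1−0.84)/(1.5−0.84) = 0.3939; the claim prices as the p*-weighted sum of path payoffs discounted by R^4.
Enumerate all 2^4 = 16 price paths (U = up ×1.5, D = down ×0.84); each path with k up-moves has probability p*^k·(1−p*)^(4−k).
DDDD: M=84.0000, payoff=0.0000, prob=0.134916
UDDD: M=150.0000, payoff=0.0000, prob=0.087696
DUDD: M=126.0000, payoff=0.0000, prob=0.087696
UUDD: M=225.0000, payoff=0.0000, prob=0.057002
DDUD: M=105.8400, payoff=0.0000, prob=0.087696
UDUD: M=189.0000, payoff=0.0000, prob=0.057002
DUUD: M=189.0000, payoff=0.0000, prob=0.057002
UUUD: M=337.5000, payoff=18.0800, prob=0.037051
DDDU: M=88.9056, payoff=0.0000, prob=0.087696
UDDU: M=158.7600, payoff=0.0000, prob=0.057002
DUDU: M=158.7600, payoff=0.0000, prob=0.057002
UUDU: M=283.5000, payoff=0.0000, prob=0.037051
DDUU: M=158.7600, payoff=0.0000, prob=0.057002
UDUU: M=283.5000, payoff=0.0000, prob=0.037051
DUUU: M=283.5000, payoff=0.0000, prob=0.037051
UUUU: M=506.2500, payoff=186.8300, prob=0.024083
Price = Σ prob·payoff / R^4 = 5.169389 / 1.464100 = 3.5308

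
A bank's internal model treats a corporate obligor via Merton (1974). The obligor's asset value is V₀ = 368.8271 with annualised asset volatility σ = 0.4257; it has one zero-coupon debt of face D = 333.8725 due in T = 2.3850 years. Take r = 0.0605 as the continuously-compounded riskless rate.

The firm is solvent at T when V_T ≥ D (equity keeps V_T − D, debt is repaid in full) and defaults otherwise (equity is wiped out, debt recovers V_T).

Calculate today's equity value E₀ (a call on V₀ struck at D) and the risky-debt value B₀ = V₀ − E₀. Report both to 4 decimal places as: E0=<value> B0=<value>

E0=130.1715 B0=238.6556

With assets at 368.8271 and a single debt payment of 333.8725 at 2.3850 years:
d₁ = [ln(V₀/D) + (r + σ²/2)T] / (σ√T)
   = [ln(368.8271/333.8725) + (0.0605 + 0.5·0.4257²)·2.3850] / (0.4257·√2.3850)
   = [0.099569 + 0.360398] / 0.657427 = 0.699646
d₂ = d₁ − σ√T = 0.699646 − 0.657427 = 0.042219
N(d₁) = 0.757926,  N(d₂) = 0.516838,  e^(−rT) = 0.865635
E₀ = V₀·N(d₁) − D·e^(−rT)·N(d₂)
   = 368.8271·0.757926 − 333.8725·0.865635·0.516838 = 130.171487
B₀ = V₀ − E₀ = 368.8271 − 130.171487 = 238.655613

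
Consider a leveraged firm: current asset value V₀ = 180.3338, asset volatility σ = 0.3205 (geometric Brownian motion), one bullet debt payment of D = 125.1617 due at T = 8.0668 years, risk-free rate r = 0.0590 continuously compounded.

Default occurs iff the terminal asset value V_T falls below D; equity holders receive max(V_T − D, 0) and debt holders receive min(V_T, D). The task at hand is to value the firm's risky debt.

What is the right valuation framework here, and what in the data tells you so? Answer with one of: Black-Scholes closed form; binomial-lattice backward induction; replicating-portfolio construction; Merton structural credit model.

Key observation: the data describe a firm's assets (V₀ = 180.3338, GBM) and a single zero-coupon debt of face 125.1617, so credit quantities follow from equity-as-call in the structural model.

framework: Merton structural credit model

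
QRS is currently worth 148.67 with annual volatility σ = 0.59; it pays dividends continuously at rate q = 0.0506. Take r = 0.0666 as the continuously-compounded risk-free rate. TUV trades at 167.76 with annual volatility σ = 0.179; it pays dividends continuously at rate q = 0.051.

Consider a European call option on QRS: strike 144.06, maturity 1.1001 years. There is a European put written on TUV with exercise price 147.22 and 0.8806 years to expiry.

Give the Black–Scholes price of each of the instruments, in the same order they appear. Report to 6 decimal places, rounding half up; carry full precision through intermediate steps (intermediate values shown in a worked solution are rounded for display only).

price(QRS call K=144.06) = 36.821565
price(TUV put K=147.22) = 2.704889

[QRS call K=144.06]
σ√T = 0.59·√1.1001 = 0.618825
d₁ = (ln(S/K) + (r−q+σ²/2)T) / (σ√T) = (ln(148.67/144.06) + (0.0666−0.0506+0.59²/2)·1.1001) / 0.618825 = (0.031499 + 0.209074) / 0.618825 = 0.388758
d₂ = d₁ − σ√T = 0.388758 − 0.618825 = -0.230067
e^{−rT} = 0.929353
e^{−qT} = 0.945856
N(d₁) = 0.651272,  N(d₂) = 0.409020
price = S·e^{−qT}·N(d₁) − K·e^{−rT}·N(d₂) = 91.582176 − 54.760611 = 36.821565
[TUV put K=147.22]
σ√T = 0.179·√0.8806 = 0.167974
d₁ = (ln(S/K) + (r−q+σ²/2)T) / (σ√T) = (ln(167.76/147.22) + (0.0666−0.051+0.179²/2)·0.8806) / 0.167974 = (0.130606 + 0.027845) / 0.167974 = 0.943308
d₂ = d₁ − σ√T = 0.943308 − 0.167974 = 0.775334
e^{−rT} = 0.943039
e^{−qT} = 0.956083
N(−d₁) = 0.172762,  N(−d₂) = 0.219071
price = K·e^{−rT}·N(−d₂) − S·e^{−qT}·N(−d₁) = 30.414564 − 27.709675 = 2.704889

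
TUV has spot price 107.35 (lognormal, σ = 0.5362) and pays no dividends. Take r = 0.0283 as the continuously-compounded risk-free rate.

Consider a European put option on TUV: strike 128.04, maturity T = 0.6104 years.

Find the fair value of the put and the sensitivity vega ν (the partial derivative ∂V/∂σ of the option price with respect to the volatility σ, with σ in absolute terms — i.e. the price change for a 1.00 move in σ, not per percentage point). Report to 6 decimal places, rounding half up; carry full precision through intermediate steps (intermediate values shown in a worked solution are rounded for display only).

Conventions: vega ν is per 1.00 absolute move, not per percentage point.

price = 29.946564
ν = 32.979364

σ√T = 0.5362·√0.6104 = 0.418923
d₁ = (ln(S/K) + (r+σ²/2)T) / (σ√T) = (ln(107.35/128.04) + (0.0283+0.5362²/2)·0.6104) / 0.418923 = (-0.176248 + 0.105023) / 0.418923 = -0.170021
d₂ = d₁ − σ√T = -0.170021 − 0.418923 = -0.588944
e^{−rT} = 0.982874
N(−d₁) = 0.567503,  N(−d₂) = 0.722051
Put price V = K·e^{−rT}·N(−d₂) − S·N(−d₁) = 90.868031 − 60.921467 = 29.946564
φ(d₁) = (1/√(2π))·e^{−d₁²/2} = 0.393218
ν = S·φ(d₁)·√T = 32.979364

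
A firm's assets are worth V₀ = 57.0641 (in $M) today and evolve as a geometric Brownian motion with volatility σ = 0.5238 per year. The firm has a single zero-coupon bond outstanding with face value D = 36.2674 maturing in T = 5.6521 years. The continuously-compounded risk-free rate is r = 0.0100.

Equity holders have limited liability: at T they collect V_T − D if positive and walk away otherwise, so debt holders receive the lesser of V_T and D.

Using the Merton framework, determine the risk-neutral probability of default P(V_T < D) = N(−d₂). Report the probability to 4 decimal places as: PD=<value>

Work the structural quantities from V₀ = 57.0641 against face 36.2674:
d₁ = [ln(V₀/D) + (r + σ²/2)T] / (σ√T)
   = [ln(57.0641/36.2674) + (0.0100 + 0.5·0.5238²)·5.6521] / (0.5238·√5.6521)
   = [0.453256 + 0.831894] / 1.245290 = 1.032009
d₂ = d₁ − σ√T = 1.032009 − 1.245290 = -0.213281
risk-neutral PD = N(−d₂) = N(0.213281) = 0.584446

PD=0.5844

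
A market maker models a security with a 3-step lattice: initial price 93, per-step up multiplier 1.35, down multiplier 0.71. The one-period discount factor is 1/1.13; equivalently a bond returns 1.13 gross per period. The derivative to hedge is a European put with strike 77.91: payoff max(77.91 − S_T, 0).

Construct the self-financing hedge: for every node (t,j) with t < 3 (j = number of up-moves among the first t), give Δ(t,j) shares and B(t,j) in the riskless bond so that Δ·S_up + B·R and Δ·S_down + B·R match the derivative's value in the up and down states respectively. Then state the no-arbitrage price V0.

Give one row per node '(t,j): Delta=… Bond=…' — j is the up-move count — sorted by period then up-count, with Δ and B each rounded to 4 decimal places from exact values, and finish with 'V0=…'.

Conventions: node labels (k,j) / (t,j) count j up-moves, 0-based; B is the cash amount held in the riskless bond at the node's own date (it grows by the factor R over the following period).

Since d<R<u, set p* = (R−d)/(u−d) = 0.6562; price each node as the discounted p*-expectation of its children.
Payoffs at expiry: V(3,0)=44.6243, V(3,1)=14.6202, V(3,2)=0.0000, V(3,3)=0.0000
Node (2,0) S=46.8813: V=(p*·14.6202+(1−p*)·44.6243)/1.13=22.0656; Δ=(14.6202−44.6243)/(63.2898−33.2857)=-1.0000; B=V−Δ·S=68.9469
Node (2,1) S=89.1405: V=(p*·0.0000+(1−p*)·14.6202)/1.13=4.4475; Δ=(0.0000−14.6202)/(120.3397−63.2898)=-0.2563; B=V−Δ·S=27.2917
Node (2,2) S=169.4925: V=(p*·0.0000+(1−p*)·0.0000)/1.13=0.0000; Δ=(0.0000−0.0000)/(228.8149−120.3397)=0.0000; B=V−Δ·S=0.0000
Node (1,0) S=66.0300: V=(p*·4.4475+(1−p*)·22.0656)/1.13=9.2953; Δ=(4.4475−22.0656)/(89.1405−46.8813)=-0.4169; B=V−Δ·S=36.8236
Node (1,1) S=125.5500: V=(p*·0.0000+(1−p*)·4.4475)/1.13=1.3530; Δ=(0.0000−4.4475)/(169.4925−89.1405)=-0.0554; B=V−Δ·S=8.3022
Node (0,0) S=93.0000: V=(p*·1.3530+(1−p*)·9.2953)/1.13=3.6134; Δ=(1.3530−9.2953)/(125.5500−66.0300)=-0.1334; B=V−Δ·S=16.0234
Verification: the root portfolio costs Δ(0,0)·S0 + B(0,0) = 3.6134, matching V0.

(0,0): Delta=-0.1334 Bond=16.0234
(1,0): Delta=-0.4169 Bond=36.8236
(1,1): Delta=-0.0554 Bond=8.3022
(2,0): Delta=-1.0000 Bond=68.9469
(2,1): Delta=-0.2563 Bond=27.2917
(2,2): Delta=0.0000 Bond=0.0000
V0=3.6134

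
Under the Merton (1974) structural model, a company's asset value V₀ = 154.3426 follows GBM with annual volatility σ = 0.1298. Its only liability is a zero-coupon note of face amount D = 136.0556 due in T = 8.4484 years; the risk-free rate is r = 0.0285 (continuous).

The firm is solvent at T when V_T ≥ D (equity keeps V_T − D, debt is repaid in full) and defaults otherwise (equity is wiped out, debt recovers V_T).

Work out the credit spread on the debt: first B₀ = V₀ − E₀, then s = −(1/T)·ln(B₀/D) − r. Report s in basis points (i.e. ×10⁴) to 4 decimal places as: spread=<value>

spread=47.5077

With assets at 154.3426 and a single debt payment of 136.0556 at 8.4484 years:
d₁ = [ln(V₀/D) + (r + σ²/2)T] / (σ√T)
   = [ln(154.3426/136.0556) + (0.0285 + 0.5·0.1298²)·8.4484] / (0.1298·√8.4484)
   = [0.126111 + 0.311949] / 0.377278 = 1.161106
d₂ = d₁ − σ√T = 1.161106 − 0.377278 = 0.783827
N(d₁) = 0.877201,  N(d₂) = 0.783429,  e^(−rT) = 0.786015
E₀ = V₀·N(d₁) − D·e^(−rT)·N(d₂)
   = 154.3426·0.877201 − 136.0556·0.786015·0.783429 = 51.608120
B₀ = V₀ − E₀ = 154.3426 − 51.608120 = 102.734480
spread = −(1/T)·ln(B₀/D) − r = −(1/8.4484)·ln(102.734480/136.0556) − 0.0285 = 0.00475077
in basis points: 0.00475077 × 10⁴ = 47.5077 bp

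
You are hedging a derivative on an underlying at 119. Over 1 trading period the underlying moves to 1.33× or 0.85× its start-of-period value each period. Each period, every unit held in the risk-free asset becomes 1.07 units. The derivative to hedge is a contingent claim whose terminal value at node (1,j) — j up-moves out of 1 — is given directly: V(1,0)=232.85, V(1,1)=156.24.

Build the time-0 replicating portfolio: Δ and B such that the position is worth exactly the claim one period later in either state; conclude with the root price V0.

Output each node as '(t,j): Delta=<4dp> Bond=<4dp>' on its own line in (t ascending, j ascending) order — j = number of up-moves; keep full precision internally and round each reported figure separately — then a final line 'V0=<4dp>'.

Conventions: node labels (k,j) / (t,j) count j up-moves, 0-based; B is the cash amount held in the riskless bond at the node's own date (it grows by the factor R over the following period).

The replicating-portfolio and risk-neutral prices coincide; use p* = (1.07−0.85)/(1.33−0.85) = 0.4583 for the latter.
Payoffs at expiry: V(1,0)=232.8500, V(1,1)=156.2400
Node (0,0) S=119.0000: V=(p*·156.2400+(1−p*)·232.8500)/1.07=184.8010; Δ=(156.2400−232.8500)/(158.2700−101.1500)=-1.3412; B=V−Δ·S=344.4052
Verification: the root portfolio costs Δ(0,0)·S0 + B(0,0) = 184.8010, matching V0.

(0,0): Delta=-1.3412 Bond=344.4052
V0=184.8010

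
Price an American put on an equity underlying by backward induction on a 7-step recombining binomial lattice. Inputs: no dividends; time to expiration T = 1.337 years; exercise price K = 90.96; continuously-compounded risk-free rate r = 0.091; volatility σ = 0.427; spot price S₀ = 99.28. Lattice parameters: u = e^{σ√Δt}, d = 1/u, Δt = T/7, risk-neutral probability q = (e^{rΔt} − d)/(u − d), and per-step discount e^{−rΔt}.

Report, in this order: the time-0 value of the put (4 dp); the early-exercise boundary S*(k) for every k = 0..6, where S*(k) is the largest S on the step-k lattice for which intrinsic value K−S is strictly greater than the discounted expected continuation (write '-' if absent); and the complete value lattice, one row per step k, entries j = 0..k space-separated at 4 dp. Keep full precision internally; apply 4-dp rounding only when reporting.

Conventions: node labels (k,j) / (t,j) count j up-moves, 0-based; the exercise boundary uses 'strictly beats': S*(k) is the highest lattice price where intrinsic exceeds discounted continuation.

price = 10.9871
boundary = - - - 56.7186 47.0630 56.7186 68.3551
tree:
10.9871
16.5755 5.7880
24.2543 9.4835 2.2982
34.2414 15.1247 4.1788 0.4996
43.8970 23.2961 7.4896 1.0170 0.0000
51.9088 34.2414 13.1755 2.0704 0.0000 0.0000
58.5567 43.8970 22.6049 4.2150 0.0000 0.0000 0.0000
64.0729 51.9088 34.2414 8.5810 0.0000 0.0000 0.0000 0.0000

Δt=0.19100, u=1.20516, d=0.82976, q=0.50019, disc=e^(-rΔt)=0.98277
k=7 terminal: V=max(K-S,0) → 64.0729 51.9088 34.2414 8.5810 0.0000 0.0000 0.0000 0.0000
k=6: j=0 S=32.4033 intr=58.5567 cont=56.9894 V=58.5567[EX]; j=1 S=47.0630 intr=43.8970 cont=42.3297 V=43.8970[EX]; j=2 S=68.3551 intr=22.6049 cont=21.0376 V=22.6049[EX]; j=3 S=99.2800 intr=0.0000 cont=4.2150 V=4.2150[hold]; j=4 S=144.1958 intr=0.0000 cont=0.0000 V=0.0000[hold]; j=5 S=209.4323 intr=0.0000 cont=0.0000 V=0.0000[hold]; j=6 S=304.1829 intr=0.0000 cont=0.0000 V=0.0000[hold]  S*(6)=68.3551
k=5: j=0 S=39.0512 intr=51.9088 cont=50.3415 V=51.9088[EX]; j=1 S=56.7186 intr=34.2414 cont=32.6741 V=34.2414[EX]; j=2 S=82.3790 intr=8.5810 cont=13.1755 V=13.1755[hold]; j=3 S=119.6485 intr=0.0000 cont=2.0704 V=2.0704[hold]; j=4 S=173.7794 intr=0.0000 cont=0.0000 V=0.0000[hold]; j=5 S=252.3999 intr=0.0000 cont=0.0000 V=0.0000[hold]  S*(5)=56.7186
k=4: j=0 S=47.0630 intr=43.8970 cont=42.3297 V=43.8970[EX]; j=1 S=68.3551 intr=22.6049 cont=23.2961 V=23.2961[hold]; j=2 S=99.2800 intr=0.0000 cont=7.4896 V=7.4896[hold]; j=3 S=144.1958 intr=0.0000 cont=1.0170 V=1.0170[hold]; j=4 S=209.4323 intr=0.0000 cont=0.0000 V=0.0000[hold]  S*(4)=47.0630
k=3: j=0 S=56.7186 intr=34.2414 cont=33.0139 V=34.2414[EX]; j=1 S=82.3790 intr=8.5810 cont=15.1247 V=15.1247[hold]; j=2 S=119.6485 intr=0.0000 cont=4.1788 V=4.1788[hold]; j=3 S=173.7794 intr=0.0000 cont=0.4996 V=0.4996[hold]  S*(3)=56.7186
k=2: j=0 S=68.3551 intr=22.6049 cont=24.2543 V=24.2543[hold]; j=1 S=99.2800 intr=0.0000 cont=9.4835 V=9.4835[hold]; j=2 S=144.1958 intr=0.0000 cont=2.2982 V=2.2982[hold]  S*(2)=-
k=1: j=0 S=82.3790 intr=8.5810 cont=16.5755 V=16.5755[hold]; j=1 S=119.6485 intr=0.0000 cont=5.7880 V=5.7880[hold]  S*(1)=-
k=0: j=0 S=99.2800 intr=0.0000 cont=10.9871 V=10.9871[hold]  S*(0)=-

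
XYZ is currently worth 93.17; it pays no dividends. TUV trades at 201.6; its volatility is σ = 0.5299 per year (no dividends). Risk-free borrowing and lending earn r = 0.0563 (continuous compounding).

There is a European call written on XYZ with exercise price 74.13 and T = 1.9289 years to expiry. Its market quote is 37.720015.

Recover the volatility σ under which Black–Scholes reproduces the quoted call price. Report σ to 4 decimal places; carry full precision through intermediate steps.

sigma = 0.5089

At σ = 0.5089 the Black–Scholes value reproduces the quote:
σ√T = 0.5089·√1.9289 = 0.706785
d₁ = (ln(S/K) + (r+σ²/2)T) / (σ√T) = (ln(93.17/74.13) + (0.0563+0.5089²/2)·1.9289) / 0.706785 = (0.228605 + 0.358370) / 0.706785 = 0.830486
d₂ = d₁ − σ√T = 0.830486 − 0.706785 = 0.123701
e^{−rT} = 0.897092
N(d₁) = 0.796868,  N(d₂) = 0.549224
V = S·N(d₁) − K·e^{−rT}·N(d₂) = 74.244189 − 36.524174 = 37.720015 (equal to the quote); since ∂V/∂σ > 0 for all σ, the implied volatility is unique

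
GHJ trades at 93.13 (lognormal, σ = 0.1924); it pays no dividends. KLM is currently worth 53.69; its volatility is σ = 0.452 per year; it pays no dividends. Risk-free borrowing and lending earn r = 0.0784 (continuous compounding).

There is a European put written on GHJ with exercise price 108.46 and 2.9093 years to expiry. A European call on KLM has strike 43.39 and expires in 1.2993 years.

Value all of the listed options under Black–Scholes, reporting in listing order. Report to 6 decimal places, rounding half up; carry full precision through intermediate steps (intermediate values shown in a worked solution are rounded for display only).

price(GHJ put K=108.46) = 8.607530
price(KLM call K=43.39) = 18.347287

[GHJ put K=108.46]
σ√T = 0.1924·√2.9093 = 0.328170
d₁ = (ln(S/K) + (r+σ²/2)T) / (σ√T) = (ln(93.13/108.46) + (0.0784+0.1924²/2)·2.9093) / 0.328170 = (-0.152385 + 0.281937) / 0.328170 = 0.394770
d₂ = d₁ − σ√T = 0.394770 − 0.328170 = 0.066600
e^{−rT} = 0.796053
N(−d₁) = 0.346506,  N(−d₂) = 0.473450
price = K·e^{−rT}·N(−d₂) − S·N(−d₁) = 40.877650 − 32.270120 = 8.607530
[KLM call K=43.39]
σ√T = 0.452·√1.2993 = 0.515221
d₁ = (ln(S/K) + (r+σ²/2)T) / (σ√T) = (ln(53.69/43.39) + (0.0784+0.452²/2)·1.2993) / 0.515221 = (0.212998 + 0.234591) / 0.515221 = 0.868733
d₂ = d₁ − σ√T = 0.868733 − 0.515221 = 0.353512
e^{−rT} = 0.903151
N(d₁) = 0.807503,  N(d₂) = 0.638148
price = S·N(d₁) − K·e^{−rT}·N(d₂) = 43.354855 − 25.007568 = 18.347287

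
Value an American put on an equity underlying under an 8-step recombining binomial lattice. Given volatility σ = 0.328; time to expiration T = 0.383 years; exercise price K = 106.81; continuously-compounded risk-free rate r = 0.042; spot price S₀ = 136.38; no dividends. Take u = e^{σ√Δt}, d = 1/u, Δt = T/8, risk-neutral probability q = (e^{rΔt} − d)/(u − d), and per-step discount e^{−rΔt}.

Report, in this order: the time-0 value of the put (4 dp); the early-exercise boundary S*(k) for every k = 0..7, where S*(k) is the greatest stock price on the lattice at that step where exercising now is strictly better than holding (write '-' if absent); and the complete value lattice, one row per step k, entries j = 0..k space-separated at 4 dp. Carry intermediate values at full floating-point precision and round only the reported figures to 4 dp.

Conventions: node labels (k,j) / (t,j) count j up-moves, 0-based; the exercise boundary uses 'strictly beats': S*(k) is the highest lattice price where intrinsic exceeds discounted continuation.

price = 1.2203
boundary = - - - - - - 88.6627 95.2597
tree:
1.2203
2.0314 0.4013
3.3237 0.7269 0.0722
5.3250 1.3041 0.1436 0.0000
8.3122 2.3122 0.2855 0.0000 0.0000
12.5523 4.0388 0.5676 0.0000 0.0000 0.0000
18.1473 6.9198 1.1286 0.0000 0.0000 0.0000 0.0000
24.2874 11.5503 2.2442 0.0000 0.0000 0.0000 0.0000 0.0000
30.0023 18.1473 4.4624 0.0000 0.0000 0.0000 0.0000 0.0000 0.0000

params: Δt=0.04788 u=1.07441 d=0.93075 q=0.49608 e^(-rΔt)=0.99799
t_8 payoffs: 30.0023 18.1473 4.4624 0.0000 0.0000 0.0000 0.0000 0.0000 0.0000
t_7: node(7,0) S=82.5226 payoff=24.2874 vs cont=24.0729 → 24.2874 [stop]  node(7,1) S=95.2597 payoff=11.5503 vs cont=11.3357 → 11.5503 [stop]  node(7,2) S=109.9628 payoff=0.0000 vs cont=2.2442 → 2.2442 [wait]  node(7,3) S=126.9353 payoff=0.0000 vs cont=0.0000 → 0.0000 [wait]  node(7,4) S=146.5274 payoff=0.0000 vs cont=0.0000 → 0.0000 [wait]  node(7,5) S=169.1436 payoff=0.0000 vs cont=0.0000 → 0.0000 [wait]  node(7,6) S=195.2504 payoff=0.0000 vs cont=0.0000 → 0.0000 [wait]  node(7,7) S=225.3868 payoff=0.0000 vs cont=0.0000 → 0.0000 [wait]  ⇒ S*(7)=95.2597
t_6: node(6,0) S=88.6627 payoff=18.1473 vs cont=17.9327 → 18.1473 [stop]  node(6,1) S=102.3476 payoff=4.4624 vs cont=6.9198 → 6.9198 [wait]  node(6,2) S=118.1447 payoff=0.0000 vs cont=1.1286 → 1.1286 [wait]  node(6,3) S=136.3800 payoff=0.0000 vs cont=0.0000 → 0.0000 [wait]  node(6,4) S=157.4299 payoff=0.0000 vs cont=0.0000 → 0.0000 [wait]  node(6,5) S=181.7288 payoff=0.0000 vs cont=0.0000 → 0.0000 [wait]  node(6,6) S=209.7781 payoff=0.0000 vs cont=0.0000 → 0.0000 [wait]  ⇒ S*(6)=88.6627
t_5: node(5,0) S=95.2597 payoff=11.5503 vs cont=12.5523 → 12.5523 [wait]  node(5,1) S=109.9628 payoff=0.0000 vs cont=4.0388 → 4.0388 [wait]  node(5,2) S=126.9353 payoff=0.0000 vs cont=0.5676 → 0.5676 [wait]  node(5,3) S=146.5274 payoff=0.0000 vs cont=0.0000 → 0.0000 [wait]  node(5,4) S=169.1436 payoff=0.0000 vs cont=0.0000 → 0.0000 [wait]  node(5,5) S=195.2504 payoff=0.0000 vs cont=0.0000 → 0.0000 [wait]  ⇒ S*(5)=-
t_4: node(4,0) S=102.3476 payoff=4.4624 vs cont=8.3122 → 8.3122 [wait]  node(4,1) S=118.1447 payoff=0.0000 vs cont=2.3122 → 2.3122 [wait]  node(4,2) S=136.3800 payoff=0.0000 vs cont=0.2855 → 0.2855 [wait]  node(4,3) S=157.4299 payoff=0.0000 vs cont=0.0000 → 0.0000 [wait]  node(4,4) S=181.7288 payoff=0.0000 vs cont=0.0000 → 0.0000 [wait]  ⇒ S*(4)=-
t_3: node(3,0) S=109.9628 payoff=0.0000 vs cont=5.3250 → 5.3250 [wait]  node(3,1) S=126.9353 payoff=0.0000 vs cont=1.3041 → 1.3041 [wait]  node(3,2) S=146.5274 payoff=0.0000 vs cont=0.1436 → 0.1436 [wait]  node(3,3) S=169.1436 payoff=0.0000 vs cont=0.0000 → 0.0000 [wait]  ⇒ S*(3)=-
t_2: node(2,0) S=118.1447 payoff=0.0000 vs cont=3.3237 → 3.3237 [wait]  node(2,1) S=136.3800 payoff=0.0000 vs cont=0.7269 → 0.7269 [wait]  node(2,2) S=157.4299 payoff=0.0000 vs cont=0.0722 → 0.0722 [wait]  ⇒ S*(2)=-
t_1: node(1,0) S=126.9353 payoff=0.0000 vs cont=2.0314 → 2.0314 [wait]  node(1,1) S=146.5274 payoff=0.0000 vs cont=0.4013 → 0.4013 [wait]  ⇒ S*(1)=-
t_0: node(0,0) S=136.3800 payoff=0.0000 vs cont=1.2203 → 1.2203 [wait]  ⇒ S*(0)=-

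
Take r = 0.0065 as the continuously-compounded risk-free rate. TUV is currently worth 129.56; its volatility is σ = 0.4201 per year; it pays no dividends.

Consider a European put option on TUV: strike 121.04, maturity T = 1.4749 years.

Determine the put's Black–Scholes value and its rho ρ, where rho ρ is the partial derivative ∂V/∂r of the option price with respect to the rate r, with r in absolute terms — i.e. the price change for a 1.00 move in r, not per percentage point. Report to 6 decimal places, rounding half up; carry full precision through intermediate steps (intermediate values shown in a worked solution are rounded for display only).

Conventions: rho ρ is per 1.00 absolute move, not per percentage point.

price = 20.559202
ρ = -95.660553

σ√T = 0.4201·√1.4749 = 0.510192
d₁ = (ln(S/K) + (r+σ²/2)T) / (σ√T) = (ln(129.56/121.04) + (0.0065+0.4201²/2)·1.4749) / 0.510192 = (0.068023 + 0.139735) / 0.510192 = 0.407215
d₂ = d₁ − σ√T = 0.407215 − 0.510192 = -0.102977
e^{−rT} = 0.990459
N(−d₁) = 0.341925,  N(−d₂) = 0.541010
Put price V = K·e^{−rT}·N(−d₂) − S·N(−d₁) = 64.859009 − 44.299807 = 20.559202
ρ = −K·T·e^{−rT}·N(−d₂) = -95.660553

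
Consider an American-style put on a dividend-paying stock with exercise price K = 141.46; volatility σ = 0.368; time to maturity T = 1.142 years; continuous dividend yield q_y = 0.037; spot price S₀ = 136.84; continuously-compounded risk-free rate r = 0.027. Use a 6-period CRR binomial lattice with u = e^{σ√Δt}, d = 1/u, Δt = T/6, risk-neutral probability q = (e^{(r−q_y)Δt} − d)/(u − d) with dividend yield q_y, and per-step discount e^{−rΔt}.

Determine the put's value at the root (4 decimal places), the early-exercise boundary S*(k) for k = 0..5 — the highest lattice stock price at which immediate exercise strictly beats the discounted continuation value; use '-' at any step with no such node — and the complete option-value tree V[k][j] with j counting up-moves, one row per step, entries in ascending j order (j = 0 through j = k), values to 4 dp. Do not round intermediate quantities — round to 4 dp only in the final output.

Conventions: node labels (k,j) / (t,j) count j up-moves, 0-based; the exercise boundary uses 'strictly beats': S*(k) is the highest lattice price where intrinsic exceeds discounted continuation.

Δt=0.19033  u=1.17415  d=0.85168  q=0.45405  discount=0.99487
step 6 (expiry): payoffs max(K−S,0) = 89.2370 69.4633 42.2026 4.6200 0.0000 0.0000 0.0000
step 5: (k=5,j=0): S=61.3179, K−S=80.1421, hold=79.8473 ⇒ V=80.1421 exercise | (k=5,j=1): S=84.5352, K−S=56.9248, hold=56.7929 ⇒ V=56.9248 exercise | (k=5,j=2): S=116.5435, K−S=24.9165, hold=25.0093 ⇒ V=25.0093 continue | (k=5,j=3): S=160.6713, K−S=0.0000, hold=2.5093 ⇒ V=2.5093 continue | (k=5,j=4): S=221.5076, K−S=0.0000, hold=0.0000 ⇒ V=0.0000 continue | (k=5,j=5): S=305.3788, K−S=0.0000, hold=0.0000 ⇒ V=0.0000 continue  boundary S*=84.5352
step 4: (k=4,j=0): S=71.9967, K−S=69.4633, hold=69.2435 ⇒ V=69.4633 exercise | (k=4,j=1): S=99.2574, K−S=42.2026, hold=42.2160 ⇒ V=42.2160 continue | (k=4,j=2): S=136.8400, K−S=4.6200, hold=14.7173 ⇒ V=14.7173 continue | (k=4,j=3): S=188.6529, K−S=0.0000, hold=1.3630 ⇒ V=1.3630 continue | (k=4,j=4): S=260.0841, K−S=0.0000, hold=0.0000 ⇒ V=0.0000 continue  boundary S*=71.9967
step 3: (k=3,j=0): S=84.5352, K−S=56.9248, hold=56.7990 ⇒ V=56.9248 exercise | (k=3,j=1): S=116.5435, K−S=24.9165, hold=29.5778 ⇒ V=29.5778 continue | (k=3,j=2): S=160.6713, K−S=0.0000, hold=8.6094 ⇒ V=8.6094 continue | (k=3,j=3): S=221.5076, K−S=0.0000, hold=0.7403 ⇒ V=0.7403 continue  boundary S*=84.5352
step 2: (k=2,j=0): S=99.2574, K−S=42.2026, hold=44.2797 ⇒ V=44.2797 continue | (k=2,j=1): S=136.8400, K−S=4.6200, hold=19.9542 ⇒ V=19.9542 continue | (k=2,j=2): S=188.6529, K−S=0.0000, hold=5.0106 ⇒ V=5.0106 continue  boundary S*=-
step 1: (k=1,j=0): S=116.5435, K−S=24.9165, hold=33.0643 ⇒ V=33.0643 continue | (k=1,j=1): S=160.6713, K−S=0.0000, hold=13.1015 ⇒ V=13.1015 continue  boundary S*=-
step 0: (k=0,j=0): S=136.8400, K−S=4.6200, hold=23.8771 ⇒ V=23.8771 continue  boundary S*=-

price = 23.8771
boundary = - - - 84.5352 71.9967 84.5352
tree:
23.8771
33.0643 13.1015
44.2797 19.9542 5.0106
56.9248 29.5778 8.6094 0.7403
69.4633 42.2160 14.7173 1.3630 0.0000
80.1421 56.9248 25.0093 2.5093 0.0000 0.0000
89.2370 69.4633 42.2026 4.6200 0.0000 0.0000 0.0000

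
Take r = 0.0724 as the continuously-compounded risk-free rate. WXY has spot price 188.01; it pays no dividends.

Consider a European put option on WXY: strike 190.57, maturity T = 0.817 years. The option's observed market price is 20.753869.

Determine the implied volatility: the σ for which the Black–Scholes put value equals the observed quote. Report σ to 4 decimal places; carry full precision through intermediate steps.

At σ = 0.3748 the Black–Scholes value reproduces the quote:
σ√T = 0.3748·√0.817 = 0.338774
d₁ = (ln(S/K) + (r+σ²/2)T) / (σ√T) = (ln(188.01/190.57) + (0.0724+0.3748²/2)·0.817) / 0.338774 = (-0.013524 + 0.116535) / 0.338774 = 0.304068
d₂ = d₁ − σ√T = 0.304068 − 0.338774 = -0.034707
e^{−rT} = 0.942565
N(−d₁) = 0.380538,  N(−d₂) = 0.513843
V = K·e^{−rT}·N(−d₂) − S·N(−d₁) = 92.298834 − 71.544965 = 20.753869 (the observed quote) — the price is monotone increasing in volatility, hence this σ is the only solution

sigma = 0.3748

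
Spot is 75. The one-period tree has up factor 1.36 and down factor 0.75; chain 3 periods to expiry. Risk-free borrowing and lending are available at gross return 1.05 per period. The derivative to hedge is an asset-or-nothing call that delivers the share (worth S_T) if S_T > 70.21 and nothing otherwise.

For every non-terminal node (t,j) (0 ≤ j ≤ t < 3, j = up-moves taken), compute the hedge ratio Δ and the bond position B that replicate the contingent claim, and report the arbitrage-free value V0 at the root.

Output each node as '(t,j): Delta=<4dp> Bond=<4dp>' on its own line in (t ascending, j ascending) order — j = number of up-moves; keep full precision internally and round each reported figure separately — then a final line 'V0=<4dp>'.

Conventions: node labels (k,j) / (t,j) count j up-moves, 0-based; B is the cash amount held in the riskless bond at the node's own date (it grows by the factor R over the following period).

The replicating-portfolio and risk-neutral prices coincide; use p* = (1.05−0.75)/(1.36−0.75) = 0.4918 for the latter.
At maturity the claim pays: V(3,0)=0.0000, V(3,1)=0.0000, V(3,2)=104.0400, V(3,3)=188.6592
(2,0): S=42.1875. Δ = (V_up−V_dn)/(S_up−S_dn) = (0.0000−0.0000)/(57.3750−31.6406) = 0.0000. V = [p*·0.0000 + (1−p*)·0.0000]/1.05 = 0.0000. B = V − Δ·S = 0.0000.
(2,1): S=76.5000. Δ = (V_up−V_dn)/(S_up−S_dn) = (104.0400−0.0000)/(104.0400−57.3750) = 2.2295. V = [p*·104.0400 + (1−p*)·0.0000]/1.05 = 48.7307. B = V − Δ·S = -121.8267.
(2,2): S=138.7200. Δ = (V_up−V_dn)/(S_up−S_dn) = (188.6592−104.0400)/(188.6592−104.0400) = 1.0000. V = [p*·188.6592 + (1−p*)·104.0400]/1.05 = 138.7200. B = V − Δ·S = 0.0000.
(1,0): S=56.2500. Δ = (V_up−V_dn)/(S_up−S_dn) = (48.7307−0.0000)/(76.5000−42.1875) = 1.4202. V = [p*·48.7307 + (1−p*)·0.0000]/1.05 = 22.8247. B = V − Δ·S = -57.0617.
(1,1): S=102.0000. Δ = (V_up−V_dn)/(S_up−S_dn) = (138.7200−48.7307)/(138.7200−76.5000) = 1.4463. V = [p*·138.7200 + (1−p*)·48.7307]/1.05 = 88.5597. B = V − Δ·S = -58.9637.
(0,0): S=75.0000. Δ = (V_up−V_dn)/(S_up−S_dn) = (88.5597−22.8247)/(102.0000−56.2500) = 1.4368. V = [p*·88.5597 + (1−p*)·22.8247]/1.05 = 52.5270. B = V − Δ·S = -55.2354.
Sanity check at the root: Δ(0,0)·S0 + B(0,0) reproduces V0 = 52.5270.

(0,0): Delta=1.4368 Bond=-55.2354
(1,0): Delta=1.4202 Bond=-57.0617
(1,1): Delta=1.4463 Bond=-58.9637
(2,0): Delta=0.0000 Bond=0.0000
(2,1): Delta=2.2295 Bond=-121.8267
(2,2): Delta=1.0000 Bond=0.0000
V0=52.5270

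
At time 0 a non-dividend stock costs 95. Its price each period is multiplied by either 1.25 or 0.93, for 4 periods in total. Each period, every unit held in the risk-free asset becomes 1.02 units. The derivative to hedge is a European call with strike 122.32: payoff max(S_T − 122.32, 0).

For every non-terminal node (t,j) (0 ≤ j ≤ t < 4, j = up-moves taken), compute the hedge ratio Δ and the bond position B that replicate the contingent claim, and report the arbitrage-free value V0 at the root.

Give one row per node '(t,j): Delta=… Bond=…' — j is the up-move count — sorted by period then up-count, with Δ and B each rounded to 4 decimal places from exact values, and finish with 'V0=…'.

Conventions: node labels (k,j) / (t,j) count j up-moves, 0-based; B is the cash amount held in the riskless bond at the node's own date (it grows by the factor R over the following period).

(0,0): Delta=0.3564 Bond=-28.8848
(1,0): Delta=0.2021 Bond=-15.8313
(1,1): Delta=0.6498 Bond=-64.2975
(2,0): Delta=0.0636 Bond=-4.7638
(2,1): Delta=0.4656 Bond=-45.2408
(2,2): Delta=1.0000 Bond=-117.5702
(3,0): Delta=0.0000 Bond=0.0000
(3,1): Delta=0.1845 Bond=-17.2768
(3,2): Delta=1.0000 Bond=-119.9216
(3,3): Delta=1.0000 Bond=-119.9216
V0=4.9757

Since d<R<u, set p* = (R−d)/(u−d) = 0.2812; price each node as the discounted p*-expectation of its children.
Payoffs at expiry: V(4,0)=0.0000, V(4,1)=0.0000, V(4,2)=6.0636, V(4,3)=50.2386, V(4,4)=109.6136
Node (3,0) S=76.4139: V=(p*·0.0000+(1−p*)·0.0000)/1.02=0.0000; Δ=(0.0000−0.0000)/(95.5174−71.0649)=0.0000; B=V−Δ·S=0.0000
Node (3,1) S=102.7069: V=(p*·6.0636+(1−p*)·0.0000)/1.02=1.6719; Δ=(6.0636−0.0000)/(128.3836−95.5174)=0.1845; B=V−Δ·S=-17.2768
Node (3,2) S=138.0469: V=(p*·50.2386+(1−p*)·6.0636)/1.02=18.1253; Δ=(50.2386−6.0636)/(172.5586−128.3836)=1.0000; B=V−Δ·S=-119.9216
Node (3,3) S=185.5469: V=(p*·109.6136+(1−p*)·50.2386)/1.02=65.6253; Δ=(109.6136−50.2386)/(231.9336−172.5586)=1.0000; B=V−Δ·S=-119.9216
Node (2,0) S=82.1655: V=(p*·1.6719+(1−p*)·0.0000)/1.02=0.4610; Δ=(1.6719−0.0000)/(102.7069−76.4139)=0.0636; B=V−Δ·S=-4.7638
Node (2,1) S=110.4375: V=(p*·18.1253+(1−p*)·1.6719)/1.02=6.1759; Δ=(18.1253−1.6719)/(138.0469−102.7069)=0.4656; B=V−Δ·S=-45.2408
Node (2,2) S=148.4375: V=(p*·65.6253+(1−p*)·18.1253)/1.02=30.8673; Δ=(65.6253−18.1253)/(185.5469−138.0469)=1.0000; B=V−Δ·S=-117.5702
Node (1,0) S=88.3500: V=(p*·6.1759+(1−p*)·0.4610)/1.02=2.0278; Δ=(6.1759−0.4610)/(110.4375−82.1655)=0.2021; B=V−Δ·S=-15.8313
Node (1,1) S=118.7500: V=(p*·30.8673+(1−p*)·6.1759)/1.02=12.8631; Δ=(30.8673−6.1759)/(148.4375−110.4375)=0.6498; B=V−Δ·S=-64.2975
Node (0,0) S=95.0000: V=(p*·12.8631+(1−p*)·2.0278)/1.02=4.9757; Δ=(12.8631−2.0278)/(118.7500−88.3500)=0.3564; B=V−Δ·S=-28.8848
As a check, the time-0 holding Δ(0,0)·S0 + B(0,0) comes to 4.9757 — exactly V0.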